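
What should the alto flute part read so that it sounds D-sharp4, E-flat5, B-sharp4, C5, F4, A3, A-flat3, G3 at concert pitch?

G#4 Ab5 E#5 F5 Bb4 D4 Db4 C4

The alto flute sounds a perfect fourth below written, so the written part must be a perfect fourth above concert — transpose each note up.
D#4 gives G#4
Eb5 gives Ab5
B#4 gives E#5
C5 gives F5
F4 gives Bb4
A3 gives D4
Ab3 gives Db4
G3 gives C4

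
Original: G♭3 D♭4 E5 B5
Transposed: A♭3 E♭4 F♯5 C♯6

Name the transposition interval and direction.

From Gb3 to Ab3 is 2 letter names — a second of some quality.
Gb3 to Ab3 is 2 semitones, which makes it a major second; the second version is higher, so the direction is up.
Checking another pair — B5 → C#6 — gives the same interval.

up a major second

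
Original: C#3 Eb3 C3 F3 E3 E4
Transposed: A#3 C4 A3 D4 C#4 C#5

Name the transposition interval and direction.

up a major sixth

From C#3 to A#3 is 6 letter names — a sixth of some quality.
C#3 to A#3 is 9 semitones, which makes it a major sixth; the second version is higher, so the direction is up.
Checking another pair — E4 → C#5 — gives the same interval.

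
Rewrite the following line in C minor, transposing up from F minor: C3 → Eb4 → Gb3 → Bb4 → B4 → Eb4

G3 Bb4 Db4 F5 F#5 Bb4

From F up to C is a perfect fifth; apply that to each pitch.
C3 to G3
Eb4 to Bb4
Gb3 to Db4
Bb4 to F5
B4 to F#5
Eb4 to Bb4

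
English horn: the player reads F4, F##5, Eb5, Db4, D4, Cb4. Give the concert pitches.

Written C4 on the English horn sounds as F3, a perfect fifth lower; apply that shift to every note.
F4 gives Bb3
F##5 gives B#4
Eb5 gives Ab4
Db4 gives Gb3
D4 gives G3
Cb4 gives Fb3

Bb3 B#4 Ab4 Gb3 G3 Fb3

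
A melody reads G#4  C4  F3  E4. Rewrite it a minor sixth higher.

G#4: a sixth up reaches E, and 8 semitones makes it E5.
C4: a sixth up reaches A, and 8 semitones makes it Ab4.
A minor sixth up from F3 gives Db4.
E4 up a minor sixth is C5.

E5 Ab4 Db4 C5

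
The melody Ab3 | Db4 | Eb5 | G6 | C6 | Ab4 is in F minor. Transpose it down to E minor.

F minor to E minor down is a minor second, so every note moves down by that interval.
Ab3 -> G3
Db4 -> C4
Eb5 -> D5
G6 -> F#6
C6 -> B5
Ab4 -> G4

G3 C4 D5 F#6 B5 G4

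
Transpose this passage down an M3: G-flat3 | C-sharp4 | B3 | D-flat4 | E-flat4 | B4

Gb3 becomes Ebb3
C#4 becomes A3
B3 becomes G3
Db4 becomes Bbb3
Eb4 becomes Cb4
B4 becomes G4

Ebb3 A3 G3 Bbb3 Cb4 G4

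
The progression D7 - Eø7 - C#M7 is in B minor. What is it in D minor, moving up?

F7 Gø7 EM7

B minor up to D minor is a minor third; each chord root moves by that interval while the quality stays the same.
D7: root D up a minor third → F, giving F7.
Eø7: root E up a minor third → G, giving Gø7.
C#M7: root C# up a minor third → E, giving EM7.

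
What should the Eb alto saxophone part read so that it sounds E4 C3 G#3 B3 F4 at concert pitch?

The Eb alto saxophone sounds a major sixth below written, so the written part must be a major sixth above concert — transpose each note up.
E4 to C#5
C3 to A3
G#3 to E#4
B3 to G#4
F4 to D5

C#5 A3 E#4 G#4 D5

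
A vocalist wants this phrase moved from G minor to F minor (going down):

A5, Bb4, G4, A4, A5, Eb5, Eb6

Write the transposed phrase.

G5 Ab4 F4 G4 G5 Db5 Db6

G minor to F minor down is a major second, so every note moves down by that interval.
A5 to G5
Bb4 to Ab4
G4 to F4
A4 to G4
A5 to G5
Eb5 to Db5
Eb6 to Db6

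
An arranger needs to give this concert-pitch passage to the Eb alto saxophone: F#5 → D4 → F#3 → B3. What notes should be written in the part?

D#6 B4 D#4 G#4

Written C4 sounds as Eb3 on the Eb alto saxophone, so concert pitches are written a major sixth up.
F#5 becomes D#6
D4 becomes B4
F#3 becomes D#4
B3 becomes G#4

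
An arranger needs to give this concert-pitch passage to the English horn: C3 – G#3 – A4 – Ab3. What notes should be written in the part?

G3 D#4 E5 Eb4

Written C4 sounds as F3 on the English horn, so concert pitches are written a perfect fifth up.
C3 becomes G3
G#3 becomes D#4
A4 becomes E5
Ab3 becomes Eb4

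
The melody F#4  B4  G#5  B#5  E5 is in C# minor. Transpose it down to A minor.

D4 G4 E5 G#5 C5

From C# down to A is a major third; apply that to each pitch.
F#4 → D4
B4 → G4
G#5 → E5
B#5 → G#5
E5 → C5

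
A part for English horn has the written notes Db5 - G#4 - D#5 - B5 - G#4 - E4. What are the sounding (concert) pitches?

Gb4 C#4 G#4 E5 C#4 A3

Written C4 on the English horn sounds as F3, a perfect fifth lower; apply that shift to every note.
Db5 → Gb4
G#4 → C#4
D#5 → G#4
B5 → E5
G#4 → C#4
E4 → A3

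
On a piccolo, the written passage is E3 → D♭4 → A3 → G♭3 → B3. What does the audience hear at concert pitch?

E4 Db5 A4 Gb4 B4

The piccolo sounds a perfect octave above written, so transpose each written note up a perfect octave.
E3 becomes E4
Db4 becomes Db5
A3 becomes A4
Gb3 becomes Gb4
B3 becomes B4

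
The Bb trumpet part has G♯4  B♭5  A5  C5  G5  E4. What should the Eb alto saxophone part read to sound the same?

D#5 F6 E6 G5 D6 B4

First find concert pitch: the Bb trumpet sounds a major second below written, so G♯4 B♭5 A5 C5 G5 E4 sounds F#4 Ab5 G5 Bb4 F5 D4.
Then write for Eb alto saxophone: it sounds a major sixth below written, so the part must be a major sixth above concert.
F#4 → D#5
Ab5 → F6
G5 → E6
Bb4 → G5
F5 → D6
D4 → B4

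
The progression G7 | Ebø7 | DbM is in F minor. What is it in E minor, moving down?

F minor down to E minor is a minor second; each chord root moves by that interval while the quality stays the same.
G7: root G down a minor second → F#, giving F#7.
Ebø7: root Eb down a minor second → D, giving Dø7.
DbM: root Db down a minor second → C, giving CM.

F#7 Dø7 CM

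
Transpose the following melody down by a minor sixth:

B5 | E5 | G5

D#5 G#4 B4

B5: a sixth down reaches D, and 8 semitones makes it D#5.
A minor sixth down from E5 gives G#4.
G5: a sixth down reaches B, and 8 semitones makes it B4.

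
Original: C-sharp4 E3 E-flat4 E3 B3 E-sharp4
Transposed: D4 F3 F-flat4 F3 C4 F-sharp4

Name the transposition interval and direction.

up a minor second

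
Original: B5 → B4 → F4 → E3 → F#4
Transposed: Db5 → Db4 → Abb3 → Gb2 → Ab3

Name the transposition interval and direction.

down an augmented sixth

From B5 to Db5 is 6 letter names — a sixth of some quality.
Db5 to B5 is 10 semitones, which makes it an augmented sixth; the second version is lower, so the direction is down.
Checking another pair — F#4 → Ab3 — gives the same interval.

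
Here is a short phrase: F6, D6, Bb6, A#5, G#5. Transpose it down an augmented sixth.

Abb5 Fb5 Dbb6 C5 Bb4

F6: a sixth down reaches A, and 10 semitones makes it Abb5.
An augmented sixth down from D6 gives Fb5.
Bb6: a sixth down reaches D, and 10 semitones makes it Dbb6.
An augmented sixth down from A#5 gives C5.
G#5: a sixth down reaches B, and 10 semitones makes it Bb4.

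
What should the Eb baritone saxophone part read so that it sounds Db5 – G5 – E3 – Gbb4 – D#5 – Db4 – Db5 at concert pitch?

Bb6 E7 C#5 Ebb6 B#6 Bb5 Bb6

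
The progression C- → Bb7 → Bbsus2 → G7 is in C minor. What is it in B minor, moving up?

B- A7 Asus2 F#7

C minor up to B minor is a major seventh; each chord root moves by that interval while the quality stays the same.
C-: root C up a major seventh → B, giving B-.
Bb7: root Bb up a major seventh → A, giving A7.
Bbsus2: root Bb up a major seventh → A, giving Asus2.
G7: root G up a major seventh → F#, giving F#7.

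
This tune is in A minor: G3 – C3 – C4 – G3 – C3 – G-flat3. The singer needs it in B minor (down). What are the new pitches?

A minor to B minor down is a minor seventh, so every note moves down by that interval.
G3 to A2
C3 to D2
C4 to D3
G3 to A2
C3 to D2
Gb3 to Ab2

A2 D2 D3 A2 D2 Ab2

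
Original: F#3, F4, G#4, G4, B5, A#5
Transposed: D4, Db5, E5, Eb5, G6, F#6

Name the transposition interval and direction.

Take the first pair: F#3 → D4. F to D spans 6 letter names, so the interval is some kind of sixth.
F#3 to D4 is 8 semitones, which makes it a minor sixth; the second version is higher, so the direction is up.
Checking another pair — A#5 → F#6 — gives the same interval.

up a minor sixth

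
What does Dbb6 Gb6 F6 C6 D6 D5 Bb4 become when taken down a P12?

Gbb4 Cb5 Bb4 F4 G4 G3 Eb3

Dbb6 to Gbb4
Gb6 to Cb5
F6 to Bb4
C6 to F4
D6 to G4
D5 to G3
Bb4 to Eb3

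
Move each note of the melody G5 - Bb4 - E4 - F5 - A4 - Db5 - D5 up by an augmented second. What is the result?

A#5 C#5 F##4 G#5 B#4 E5 E#5

G5 → A#5
Bb4 → C#5
E4 → F##4
F5 → G#5
A4 → B#4
Db5 → E5
D5 → E#5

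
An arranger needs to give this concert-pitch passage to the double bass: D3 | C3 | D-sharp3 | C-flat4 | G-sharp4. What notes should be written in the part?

The double bass sounds a perfect octave below written, so the written part must be a perfect octave above concert — transpose each note up.
D3 -> D4
C3 -> C4
D#3 -> D#4
Cb4 -> Cb5
G#4 -> G#5

D4 C4 D#4 Cb5 G#5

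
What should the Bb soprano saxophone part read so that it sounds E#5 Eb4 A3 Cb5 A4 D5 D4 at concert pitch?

The Bb soprano saxophone sounds a major second below written, so the written part must be a major second above concert — transpose each note up.
E#5 → F##5
Eb4 → F4
A3 → B3
Cb5 → Db5
A4 → B4
D5 → E5
D4 → E4

F##5 F4 B3 Db5 B4 E5 E4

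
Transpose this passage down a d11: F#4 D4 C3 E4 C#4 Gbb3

C##3 A#2 G#1 B#2 G##2 Db2

F#4 becomes C##3
D4 becomes A#2
C3 becomes G#1
E4 becomes B#2
C#4 becomes G##2
Gbb3 becomes Db2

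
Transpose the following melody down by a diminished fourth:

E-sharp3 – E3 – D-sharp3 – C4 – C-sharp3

B##2 B#2 A##2 G#3 G##2

E#3 becomes B##2
E3 becomes B#2
D#3 becomes A##2
C4 becomes G#3
C#3 becomes G##2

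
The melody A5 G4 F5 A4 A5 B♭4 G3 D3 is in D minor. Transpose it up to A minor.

E6 D5 C6 E5 E6 F5 D4 A3

From D up to A is a perfect fifth; apply that to each pitch.
A5 -> E6
G4 -> D5
F5 -> C6
A4 -> E5
A5 -> E6
Bb4 -> F5
G3 -> D4
D3 -> A3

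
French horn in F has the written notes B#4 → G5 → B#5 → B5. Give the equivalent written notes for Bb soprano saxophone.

F##4 D5 F##5 F#5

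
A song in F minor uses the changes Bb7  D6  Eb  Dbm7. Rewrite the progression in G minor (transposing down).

C7 E6 F Ebm7

F minor down to G minor is a minor seventh; each chord root moves by that interval while the quality stays the same.
Bb7: root Bb down a minor seventh → C, giving C7.
D6: root D down a minor seventh → E, giving E6.
Eb: root Eb down a minor seventh → F, giving F.
Dbm7: root Db down a minor seventh → Eb, giving Ebm7.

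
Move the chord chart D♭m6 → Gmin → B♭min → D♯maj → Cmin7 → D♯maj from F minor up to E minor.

Cm6 F#min Amin C##maj Bmin7 C##maj

F minor up to E minor is a major seventh; each chord root moves by that interval while the quality stays the same.
D♭m6: root D♭ up a major seventh → C, giving Cm6.
Gmin: root G up a major seventh → F#, giving F#min.
B♭min: root B♭ up a major seventh → A, giving Amin.
D♯maj: root D♯ up a major seventh → C##, giving C##maj.
Cmin7: root C up a major seventh → B, giving Bmin7.
D♯maj: root D♯ up a major seventh → C##, giving C##maj.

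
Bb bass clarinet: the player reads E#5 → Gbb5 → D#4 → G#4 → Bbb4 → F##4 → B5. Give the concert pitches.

The Bb bass clarinet sounds a major ninth below written, so transpose each written note down a major ninth.
E#5 becomes D#4
Gbb5 becomes Fbb4
D#4 becomes C#3
G#4 becomes F#3
Bbb4 becomes Abb3
F##4 becomes E#3
B5 becomes A4

D#4 Fbb4 C#3 F#3 Abb3 E#3 A4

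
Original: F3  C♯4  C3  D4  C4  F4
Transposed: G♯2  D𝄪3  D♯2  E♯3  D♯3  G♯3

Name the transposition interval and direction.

down a diminished seventh

From F3 to G#2 is 7 letter names — a seventh of some quality.
G#2 to F3 is 9 semitones, which makes it a diminished seventh; the second version is lower, so the direction is down.
Checking another pair — F4 → G#3 — gives the same interval.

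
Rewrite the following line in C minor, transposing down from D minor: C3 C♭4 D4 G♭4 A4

From D down to C is a major second; apply that to each pitch.
C3 gives Bb2
Cb4 gives Bbb3
D4 gives C4
Gb4 gives Fb4
A4 gives G4

Bb2 Bbb3 C4 Fb4 G4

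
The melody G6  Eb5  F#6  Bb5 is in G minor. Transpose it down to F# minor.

F#6 D5 E#6 A5

G minor to F# minor down is a minor second, so every note moves down by that interval.
G6 → F#6
Eb5 → D5
F#6 → E#6
Bb5 → A5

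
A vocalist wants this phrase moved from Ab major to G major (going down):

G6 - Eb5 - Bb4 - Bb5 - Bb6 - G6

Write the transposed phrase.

Ab major to G major down is a minor second, so every note moves down by that interval.
G6 → F#6
Eb5 → D5
Bb4 → A4
Bb5 → A5
Bb6 → A6
G6 → F#6

F#6 D5 A4 A5 A6 F#6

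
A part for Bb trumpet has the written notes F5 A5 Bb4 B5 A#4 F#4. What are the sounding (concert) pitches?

Eb5 G5 Ab4 A5 G#4 E4

Written C4 on the Bb trumpet sounds as Bb3, a major second lower; apply that shift to every note.
F5 -> Eb5
A5 -> G5
Bb4 -> Ab4
B5 -> A5
A#4 -> G#4
F#4 -> E4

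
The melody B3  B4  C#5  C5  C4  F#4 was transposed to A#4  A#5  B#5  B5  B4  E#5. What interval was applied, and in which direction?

From B3 to A#4 is 7 letter names — a seventh of some quality.
B3 to A#4 is 11 semitones, which makes it a major seventh; the second version is higher, so the direction is up.
Checking another pair — F#4 → E#5 — gives the same interval.

up a major seventh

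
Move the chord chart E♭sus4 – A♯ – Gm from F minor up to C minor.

Bbsus4 E# Dm

F minor up to C minor is a perfect fifth; each chord root moves by that interval while the quality stays the same.
E♭sus4: root E♭ up a perfect fifth → Bb, giving Bbsus4.
A♯: root A♯ up a perfect fifth → E#, giving E#.
Gm: root G up a perfect fifth → D, giving Dm.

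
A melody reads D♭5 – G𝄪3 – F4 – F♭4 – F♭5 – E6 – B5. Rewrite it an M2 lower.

Cb5 F##3 Eb4 Ebb4 Ebb5 D6 A5

Db5 to Cb5
G##3 to F##3
F4 to Eb4
Fb4 to Ebb4
Fb5 to Ebb5
E6 to D6
B5 to A5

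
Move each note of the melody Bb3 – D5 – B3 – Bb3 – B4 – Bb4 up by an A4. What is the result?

E4 G#5 E#4 E4 E#5 E5

Bb3 -> E4
D5 -> G#5
B3 -> E#4
Bb3 -> E4
B4 -> E#5
Bb4 -> E5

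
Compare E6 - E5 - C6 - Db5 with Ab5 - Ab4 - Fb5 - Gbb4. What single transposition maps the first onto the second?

down an augmented fifth

Take the first pair: E6 → Ab5. E to A spans 5 letter names, so the interval is some kind of fifth.
Ab5 to E6 is 8 semitones, which makes it an augmented fifth; the second version is lower, so the direction is down.
Checking another pair — Db5 → Gbb4 — gives the same interval.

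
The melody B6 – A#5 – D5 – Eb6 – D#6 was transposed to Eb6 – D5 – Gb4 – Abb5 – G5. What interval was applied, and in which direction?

down an augmented fifth

Take the first pair: B6 → Eb6. B to E spans 5 letter names, so the interval is some kind of fifth.
Eb6 to B6 is 8 semitones, which makes it an augmented fifth; the second version is lower, so the direction is down.
Checking another pair — D#6 → G5 — gives the same interval.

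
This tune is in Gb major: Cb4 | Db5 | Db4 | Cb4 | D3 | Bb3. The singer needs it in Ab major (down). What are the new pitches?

Db3 Eb4 Eb3 Db3 E2 C3

From Gb down to Ab is a minor seventh; apply that to each pitch.
Cb4 → Db3
Db5 → Eb4
Db4 → Eb3
Cb4 → Db3
D3 → E2
Bb3 → C3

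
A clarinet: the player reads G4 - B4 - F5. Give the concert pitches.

E4 G#4 D5

The A clarinet sounds a minor third below written, so transpose each written note down a minor third.
G4 -> E4
B4 -> G#4
F5 -> D5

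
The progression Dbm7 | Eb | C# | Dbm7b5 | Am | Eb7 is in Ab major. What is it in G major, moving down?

Cm7 D B# Cm7b5 G#m D7

Ab major down to G major is a minor second; each chord root moves by that interval while the quality stays the same.
Dbm7: root Db down a minor second → C, giving Cm7.
Eb: root Eb down a minor second → D, giving D.
C#: root C# down a minor second → B#, giving B#.
Dbm7b5: root Db down a minor second → C, giving Cm7b5.
Am: root A down a minor second → G#, giving G#m.
Eb7: root Eb down a minor second → D, giving D7.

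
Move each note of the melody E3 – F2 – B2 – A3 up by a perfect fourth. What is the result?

A3 Bb2 E3 D4

E3 to A3
F2 to Bb2
B2 to E3
A3 to D4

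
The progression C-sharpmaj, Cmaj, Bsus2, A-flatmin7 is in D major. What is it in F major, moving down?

D major down to F major is a major sixth; each chord root moves by that interval while the quality stays the same.
C-sharpmaj: root C-sharp down a major sixth → E, giving Emaj.
Cmaj: root C down a major sixth → Eb, giving Ebmaj.
Bsus2: root B down a major sixth → D, giving Dsus2.
A-flatmin7: root A-flat down a major sixth → Cb, giving Cbmin7.

Emaj Ebmaj Dsus2 Cbmin7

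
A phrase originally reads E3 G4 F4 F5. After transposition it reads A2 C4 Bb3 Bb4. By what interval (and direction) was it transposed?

Take the first pair: E3 → A2. E to A spans 5 letter names, so the interval is some kind of fifth.
A2 to E3 is 7 semitones, which makes it a perfect fifth; the second version is lower, so the direction is down.
Checking another pair — F5 → Bb4 — gives the same interval.

down a perfect fifth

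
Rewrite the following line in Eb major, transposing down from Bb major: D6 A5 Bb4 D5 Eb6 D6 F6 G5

From Bb down to Eb is a perfect fifth; apply that to each pitch.
D6 becomes G5
A5 becomes D5
Bb4 becomes Eb4
D5 becomes G4
Eb6 becomes Ab5
D6 becomes G5
F6 becomes Bb5
G5 becomes C5

G5 D5 Eb4 G4 Ab5 G5 Bb5 C5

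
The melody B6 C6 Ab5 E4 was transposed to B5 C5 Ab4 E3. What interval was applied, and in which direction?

down a perfect octave

Take the first pair: B6 → B5. B to B spans 8 letter names, so the interval is some kind of octave.
B5 to B6 is 12 semitones, which makes it a perfect octave; the second version is lower, so the direction is down.
Checking another pair — E4 → E3 — gives the same interval.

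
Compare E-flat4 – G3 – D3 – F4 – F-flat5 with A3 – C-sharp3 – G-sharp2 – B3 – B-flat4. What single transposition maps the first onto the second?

down a diminished fifth

Take the first pair: Eb4 → A3. E to A spans 5 letter names, so the interval is some kind of fifth.
A3 to Eb4 is 6 semitones, which makes it a diminished fifth; the second version is lower, so the direction is down.
Checking another pair — Fb5 → Bb4 — gives the same interval.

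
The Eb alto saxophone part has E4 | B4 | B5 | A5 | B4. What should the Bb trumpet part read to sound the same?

A3 E4 E5 D5 E4

First find concert pitch: the Eb alto saxophone sounds a major sixth below written, so E4 B4 B5 A5 B4 sounds G3 D4 D5 C5 D4.
Then write for Bb trumpet: it sounds a major second below written, so the part must be a major second above concert.
G3 → A3
D4 → E4
D5 → E5
C5 → D5
D4 → E4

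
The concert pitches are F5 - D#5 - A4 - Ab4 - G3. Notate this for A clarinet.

Ab5 F#5 C5 Cb5 Bb3

Written C4 sounds as A3 on the A clarinet, so concert pitches are written a minor third up.
F5 gives Ab5
D#5 gives F#5
A4 gives C5
Ab4 gives Cb5
G3 gives Bb3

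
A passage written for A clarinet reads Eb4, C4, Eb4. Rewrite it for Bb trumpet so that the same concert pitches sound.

First find concert pitch: the A clarinet sounds a minor third below written, so Eb4 C4 Eb4 sounds C4 A3 C4.
Then write for Bb trumpet: it sounds a major second below written, so the part must be a major second above concert.
C4 → D4
A3 → B3
C4 → D4

D4 B3 D4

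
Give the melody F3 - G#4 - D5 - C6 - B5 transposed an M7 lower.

F3 → Gb2
G#4 → A3
D5 → Eb4
C6 → Db5
B5 → C5

Gb2 A3 Eb4 Db5 C5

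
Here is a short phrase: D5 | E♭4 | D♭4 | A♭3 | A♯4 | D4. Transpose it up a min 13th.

Bb6 Cb6 Bbb5 Fb5 F#6 Bb5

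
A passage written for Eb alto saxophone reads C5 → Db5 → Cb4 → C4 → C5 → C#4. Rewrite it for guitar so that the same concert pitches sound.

Eb5 Fb5 Ebb4 Eb4 Eb5 E4

First find concert pitch: the Eb alto saxophone sounds a major sixth below written, so C5 Db5 Cb4 C4 C5 C#4 sounds Eb4 Fb4 Ebb3 Eb3 Eb4 E3.
Then write for guitar: it sounds a perfect octave below written, so the part must be a perfect octave above concert.
Eb4 → Eb5
Fb4 → Fb5
Ebb3 → Ebb4
Eb3 → Eb4
Eb4 → Eb5
E3 → E4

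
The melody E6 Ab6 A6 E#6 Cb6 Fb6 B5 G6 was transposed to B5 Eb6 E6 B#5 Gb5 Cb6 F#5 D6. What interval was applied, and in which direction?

down a perfect fourth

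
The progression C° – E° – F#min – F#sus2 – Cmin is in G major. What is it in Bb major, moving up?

G major up to Bb major is a minor third; each chord root moves by that interval while the quality stays the same.
C°: root C up a minor third → Eb, giving Eb°.
E°: root E up a minor third → G, giving G°.
F#min: root F# up a minor third → A, giving Amin.
F#sus2: root F# up a minor third → A, giving Asus2.
Cmin: root C up a minor third → Eb, giving Ebmin.

Eb° G° Amin Asus2 Ebmin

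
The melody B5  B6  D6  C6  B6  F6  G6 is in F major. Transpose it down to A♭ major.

D5 D6 F5 Eb5 D6 Ab5 Bb5

From F down to A♭ is a major sixth; apply that to each pitch.
B5 → D5
B6 → D6
D6 → F5
C6 → Eb5
B6 → D6
F6 → Ab5
G6 → Bb5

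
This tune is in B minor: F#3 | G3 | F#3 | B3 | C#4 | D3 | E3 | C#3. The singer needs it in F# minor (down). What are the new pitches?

From B down to F# is a perfect fourth; apply that to each pitch.
F#3 → C#3
G3 → D3
F#3 → C#3
B3 → F#3
C#4 → G#3
D3 → A2
E3 → B2
C#3 → G#2

C#3 D3 C#3 F#3 G#3 A2 B2 G#2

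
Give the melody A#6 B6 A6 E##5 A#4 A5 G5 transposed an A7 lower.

Bb5 Cb6 Bbb5 F#4 Bb3 Bbb4 Abb4

An augmented seventh down from A#6 gives Bb5.
B6 down an augmented seventh is Cb6.
A6: a seventh down reaches B, and 12 semitones makes it Bbb5.
An augmented seventh down from E##5 gives F#4.
An augmented seventh down from A#4 gives Bb3.
An augmented seventh down from A5 gives Bbb4.
An augmented seventh down from G5 gives Abb4.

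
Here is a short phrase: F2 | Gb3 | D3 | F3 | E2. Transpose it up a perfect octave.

F3 Gb4 D4 F4 E3

F2 up a perfect octave is F3.
Gb3: an octave up reaches G, and 12 semitones makes it Gb4.
D3: an octave up reaches D, and 12 semitones makes it D4.
A perfect octave up from F3 gives F4.
A perfect octave up from E2 gives E3.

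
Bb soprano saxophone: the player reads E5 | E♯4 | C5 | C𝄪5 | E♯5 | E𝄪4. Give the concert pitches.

The Bb soprano saxophone sounds a major second below written, so transpose each written note down a major second.
E5 to D5
E#4 to D#4
C5 to Bb4
C##5 to B#4
E#5 to D#5
E##4 to D##4

D5 D#4 Bb4 B#4 D#5 D##4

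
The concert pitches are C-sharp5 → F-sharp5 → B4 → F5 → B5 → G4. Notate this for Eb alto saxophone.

A#5 D#6 G#5 D6 G#6 E5

Written C4 sounds as Eb3 on the Eb alto saxophone, so concert pitches are written a major sixth up.
C#5 to A#5
F#5 to D#6
B4 to G#5
F5 to D6
B5 to G#6
G4 to E5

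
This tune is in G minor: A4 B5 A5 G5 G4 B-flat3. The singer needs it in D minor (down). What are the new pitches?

E4 F#5 E5 D5 D4 F3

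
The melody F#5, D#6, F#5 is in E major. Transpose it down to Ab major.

Bb4 G5 Bb4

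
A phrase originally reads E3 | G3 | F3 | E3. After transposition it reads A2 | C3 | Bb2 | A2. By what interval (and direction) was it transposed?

down a perfect fifth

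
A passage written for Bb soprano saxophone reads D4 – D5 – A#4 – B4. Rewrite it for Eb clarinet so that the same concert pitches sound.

A3 A4 E#4 F#4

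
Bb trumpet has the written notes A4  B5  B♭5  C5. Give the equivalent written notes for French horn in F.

First find concert pitch: the Bb trumpet sounds a major second below written, so A4 B5 B♭5 C5 sounds G4 A5 Ab5 Bb4.
Then write for French horn in F: it sounds a perfect fifth below written, so the part must be a perfect fifth above concert.
G4 → D5
A5 → E6
Ab5 → Eb6
Bb4 → F5

D5 E6 Eb6 F5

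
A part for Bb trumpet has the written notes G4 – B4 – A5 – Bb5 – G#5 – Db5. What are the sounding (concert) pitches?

The Bb trumpet sounds a major second below written, so transpose each written note down a major second.
G4 to F4
B4 to A4
A5 to G5
Bb5 to Ab5
G#5 to F#5
Db5 to Cb5

F4 A4 G5 Ab5 F#5 Cb5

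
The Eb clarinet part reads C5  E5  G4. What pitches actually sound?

Eb5 G5 Bb4

The Eb clarinet sounds a minor third above written, so transpose each written note up a minor third.
C5 to Eb5
E5 to G5
G4 to Bb4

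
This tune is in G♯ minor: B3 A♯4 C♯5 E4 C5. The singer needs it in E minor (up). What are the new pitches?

G4 F#5 A5 C5 Ab5

From G♯ up to E is a minor sixth; apply that to each pitch.
B3 becomes G4
A#4 becomes F#5
C#5 becomes A5
E4 becomes C5
C5 becomes Ab5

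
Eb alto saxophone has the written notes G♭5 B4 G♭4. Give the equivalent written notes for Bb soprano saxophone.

Cb5 E4 Cb4

First find concert pitch: the Eb alto saxophone sounds a major sixth below written, so G♭5 B4 G♭4 sounds Bbb4 D4 Bbb3.
Then write for Bb soprano saxophone: it sounds a major second below written, so the part must be a major second above concert.
Bbb4 → Cb5
D4 → E4
Bbb3 → Cb4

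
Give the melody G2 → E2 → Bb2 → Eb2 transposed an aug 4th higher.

C#3 A#2 E3 A2

G2: a fourth up reaches C, and 6 semitones makes it C#3.
An augmented fourth up from E2 gives A#2.
An augmented fourth up from Bb2 gives E3.
Eb2 up an augmented fourth is A2.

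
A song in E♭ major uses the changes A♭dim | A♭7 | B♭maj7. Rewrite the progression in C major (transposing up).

Fdim F7 Gmaj7

E♭ major up to C major is a major sixth; each chord root moves by that interval while the quality stays the same.
A♭dim: root A♭ up a major sixth → F, giving Fdim.
A♭7: root A♭ up a major sixth → F, giving F7.
B♭maj7: root B♭ up a major sixth → G, giving Gmaj7.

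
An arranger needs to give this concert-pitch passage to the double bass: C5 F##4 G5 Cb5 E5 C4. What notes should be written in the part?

Written C4 sounds as C3 on the double bass, so concert pitches are written a perfect octave up.
C5 gives C6
F##4 gives F##5
G5 gives G6
Cb5 gives Cb6
E5 gives E6
C4 gives C5

C6 F##5 G6 Cb6 E6 C5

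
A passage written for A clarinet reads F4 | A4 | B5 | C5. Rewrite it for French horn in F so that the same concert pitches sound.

A4 C#5 D#6 E5

First find concert pitch: the A clarinet sounds a minor third below written, so F4 A4 B5 C5 sounds D4 F#4 G#5 A4.
Then write for French horn in F: it sounds a perfect fifth below written, so the part must be a perfect fifth above concert.
D4 → A4
F#4 → C#5
G#5 → D#6
A4 → E5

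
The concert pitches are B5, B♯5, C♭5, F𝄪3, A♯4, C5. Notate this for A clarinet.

The A clarinet sounds a minor third below written, so the written part must be a minor third above concert — transpose each note up.
B5 -> D6
B#5 -> D#6
Cb5 -> Ebb5
F##3 -> A#3
A#4 -> C#5
C5 -> Eb5

D6 D#6 Ebb5 A#3 C#5 Eb5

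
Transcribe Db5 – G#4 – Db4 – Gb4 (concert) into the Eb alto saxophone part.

Bb5 E#5 Bb4 Eb5

Written C4 sounds as Eb3 on the Eb alto saxophone, so concert pitches are written a major sixth up.
Db5 gives Bb5
G#4 gives E#5
Db4 gives Bb4
Gb4 gives Eb5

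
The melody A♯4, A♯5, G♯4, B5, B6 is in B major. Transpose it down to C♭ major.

Bb3 Bb4 Ab3 Cb5 Cb6

B major to C♭ major down is an augmented seventh, so every note moves down by that interval.
A#4 becomes Bb3
A#5 becomes Bb4
G#4 becomes Ab3
B5 becomes Cb5
B6 becomes Cb6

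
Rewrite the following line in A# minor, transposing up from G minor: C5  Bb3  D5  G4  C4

D#5 C#4 E#5 A#4 D#4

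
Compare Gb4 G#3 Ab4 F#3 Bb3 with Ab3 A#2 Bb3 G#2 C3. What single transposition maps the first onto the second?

From Gb4 to Ab3 is 7 letter names — a seventh of some quality.
Ab3 to Gb4 is 10 semitones, which makes it a minor seventh; the second version is lower, so the direction is down.
Checking another pair — Bb3 → C3 — gives the same interval.

down a minor seventh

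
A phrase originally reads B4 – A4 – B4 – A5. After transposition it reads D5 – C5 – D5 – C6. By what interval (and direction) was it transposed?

up a minor third

Take the first pair: B4 → D5. B to D spans 3 letter names, so the interval is some kind of third.
B4 to D5 is 3 semitones, which makes it a minor third; the second version is higher, so the direction is up.
Checking another pair — A5 → C6 — gives the same interval.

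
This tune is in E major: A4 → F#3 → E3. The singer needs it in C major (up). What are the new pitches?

E major to C major up is a minor sixth, so every note moves up by that interval.
A4 -> F5
F#3 -> D4
E3 -> C4

F5 D4 C4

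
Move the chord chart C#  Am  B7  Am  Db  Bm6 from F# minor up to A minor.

F# minor up to A minor is a minor third; each chord root moves by that interval while the quality stays the same.
C#: root C# up a minor third → E, giving E.
Am: root A up a minor third → C, giving Cm.
B7: root B up a minor third → D, giving D7.
Am: root A up a minor third → C, giving Cm.
Db: root Db up a minor third → Fb, giving Fb.
Bm6: root B up a minor third → D, giving Dm6.

E Cm D7 Cm Fb Dm6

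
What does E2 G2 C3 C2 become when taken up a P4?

A2 C3 F3 F2

E2 → A2
G2 → C3
C3 → F3
C2 → F2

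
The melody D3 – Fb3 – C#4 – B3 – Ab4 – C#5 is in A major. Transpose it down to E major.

A2 Cb3 G#3 F#3 Eb4 G#4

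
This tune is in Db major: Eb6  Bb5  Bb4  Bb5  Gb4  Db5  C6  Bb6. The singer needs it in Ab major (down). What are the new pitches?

From Db down to Ab is a perfect fourth; apply that to each pitch.
Eb6 -> Bb5
Bb5 -> F5
Bb4 -> F4
Bb5 -> F5
Gb4 -> Db4
Db5 -> Ab4
C6 -> G5
Bb6 -> F6

Bb5 F5 F4 F5 Db4 Ab4 G5 F6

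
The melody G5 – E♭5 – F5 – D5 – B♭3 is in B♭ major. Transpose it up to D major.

From B♭ up to D is a major third; apply that to each pitch.
G5 -> B5
Eb5 -> G5
F5 -> A5
D5 -> F#5
Bb3 -> D4

B5 G5 A5 F#5 D4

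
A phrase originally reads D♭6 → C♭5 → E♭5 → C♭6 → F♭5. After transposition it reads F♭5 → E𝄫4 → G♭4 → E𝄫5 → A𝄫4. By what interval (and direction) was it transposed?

down a major sixth

Take the first pair: Db6 → Fb5. D to F spans 6 letter names, so the interval is some kind of sixth.
Fb5 to Db6 is 9 semitones, which makes it a major sixth; the second version is lower, so the direction is down.
Checking another pair — Fb5 → Abb4 — gives the same interval.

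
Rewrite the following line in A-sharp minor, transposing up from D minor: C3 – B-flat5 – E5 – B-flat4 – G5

From D up to A-sharp is an augmented fifth; apply that to each pitch.
C3 becomes G#3
Bb5 becomes F#6
E5 becomes B#5
Bb4 becomes F#5
G5 becomes D#6

G#3 F#6 B#5 F#5 D#6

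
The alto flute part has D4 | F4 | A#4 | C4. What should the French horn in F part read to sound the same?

E4 G4 B#4 D4

First find concert pitch: the alto flute sounds a perfect fourth below written, so D4 F4 A#4 C4 sounds A3 C4 E#4 G3.
Then write for French horn in F: it sounds a perfect fifth below written, so the part must be a perfect fifth above concert.
A3 → E4
C4 → G4
E#4 → B#4
G3 → D4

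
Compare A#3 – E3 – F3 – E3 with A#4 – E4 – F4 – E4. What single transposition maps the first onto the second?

From A#3 to A#4 is 8 letter names — an octave of some quality.
A#3 to A#4 is 12 semitones, which makes it a perfect octave; the second version is higher, so the direction is up.
Checking another pair — E3 → E4 — gives the same interval.

up a perfect octave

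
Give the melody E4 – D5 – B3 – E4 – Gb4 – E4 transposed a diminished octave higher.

E4 becomes Eb5
D5 becomes Db6
B3 becomes Bb4
E4 becomes Eb5
Gb4 becomes Gbb5
E4 becomes Eb5

Eb5 Db6 Bb4 Eb5 Gbb5 Eb5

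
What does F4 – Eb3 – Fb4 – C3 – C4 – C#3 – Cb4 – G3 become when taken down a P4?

C4 Bb2 Cb4 G2 G3 G#2 Gb3 D3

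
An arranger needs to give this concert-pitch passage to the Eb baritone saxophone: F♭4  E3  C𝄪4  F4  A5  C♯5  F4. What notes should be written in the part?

Db6 C#5 A##5 D6 F#7 A#6 D6

The Eb baritone saxophone sounds a major thirteenth below written, so the written part must be a major thirteenth above concert — transpose each note up.
Fb4 to Db6
E3 to C#5
C##4 to A##5
F4 to D6
A5 to F#7
C#5 to A#6
F4 to D6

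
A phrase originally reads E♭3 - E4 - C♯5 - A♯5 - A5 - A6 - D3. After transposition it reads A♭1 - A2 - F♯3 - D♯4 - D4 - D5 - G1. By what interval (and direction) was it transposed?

down a perfect twelfth

Take the first pair: Eb3 → Ab1. E to A spans 12 letter names, so the interval is some kind of twelfth.
Ab1 to Eb3 is 19 semitones, which makes it a perfect twelfth; the second version is lower, so the direction is down.
Checking another pair — D3 → G1 — gives the same interval.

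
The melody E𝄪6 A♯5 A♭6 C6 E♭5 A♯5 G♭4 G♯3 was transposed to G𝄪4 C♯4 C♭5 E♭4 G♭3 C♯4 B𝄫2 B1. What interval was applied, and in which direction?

From E##6 to G##4 is 13 letter names — a thirteenth of some quality.
G##4 to E##6 is 21 semitones, which makes it a major thirteenth; the second version is lower, so the direction is down.
Checking another pair — G#3 → B1 — gives the same interval.

down a major thirteenth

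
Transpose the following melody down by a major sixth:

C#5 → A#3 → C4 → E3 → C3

E4 C#3 Eb3 G2 Eb2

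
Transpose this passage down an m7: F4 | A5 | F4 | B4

G3 B4 G3 C#4

F4 -> G3
A5 -> B4
F4 -> G3
B4 -> C#4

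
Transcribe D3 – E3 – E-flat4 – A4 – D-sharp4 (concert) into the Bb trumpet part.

The Bb trumpet sounds a major second below written, so the written part must be a major second above concert — transpose each note up.
D3 becomes E3
E3 becomes F#3
Eb4 becomes F4
A4 becomes B4
D#4 becomes E#4

E3 F#3 F4 B4 E#4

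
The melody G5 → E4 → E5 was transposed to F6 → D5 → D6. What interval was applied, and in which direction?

From G5 to F6 is 7 letter names — a seventh of some quality.
G5 to F6 is 10 semitones, which makes it a minor seventh; the second version is higher, so the direction is up.
Checking another pair — E5 → D6 — gives the same interval.

up a minor seventh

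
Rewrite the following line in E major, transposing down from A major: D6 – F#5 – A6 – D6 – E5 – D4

A5 C#5 E6 A5 B4 A3

From A down to E is a perfect fourth; apply that to each pitch.
D6 to A5
F#5 to C#5
A6 to E6
D6 to A5
E5 to B4
D4 to A3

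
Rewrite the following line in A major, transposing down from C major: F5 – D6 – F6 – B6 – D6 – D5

D5 B5 D6 G#6 B5 B4

C major to A major down is a minor third, so every note moves down by that interval.
F5 gives D5
D6 gives B5
F6 gives D6
B6 gives G#6
D6 gives B5
D5 gives B4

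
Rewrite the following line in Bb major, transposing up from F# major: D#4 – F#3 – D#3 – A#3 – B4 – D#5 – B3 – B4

G4 Bb3 G3 D4 Eb5 G5 Eb4 Eb5

From F# up to Bb is a diminished fourth; apply that to each pitch.
D#4 → G4
F#3 → Bb3
D#3 → G3
A#3 → D4
B4 → Eb5
D#5 → G5
B3 → Eb4
B4 → Eb5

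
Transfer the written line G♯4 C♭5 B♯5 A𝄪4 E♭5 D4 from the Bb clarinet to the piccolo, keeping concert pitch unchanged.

F#3 Bbb3 A#4 G##3 Db4 C3

First find concert pitch: the Bb clarinet sounds a major second below written, so G♯4 C♭5 B♯5 A𝄪4 E♭5 D4 sounds F#4 Bbb4 A#5 G##4 Db5 C4.
Then write for piccolo: it sounds a perfect octave above written, so the part must be a perfect octave below concert.
F#4 → F#3
Bbb4 → Bbb3
A#5 → A#4
G##4 → G##3
Db5 → Db4
C4 → C3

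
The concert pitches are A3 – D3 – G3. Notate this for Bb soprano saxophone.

Written C4 sounds as Bb3 on the Bb soprano saxophone, so concert pitches are written a major second up.
A3 becomes B3
D3 becomes E3
G3 becomes A3

B3 E3 A3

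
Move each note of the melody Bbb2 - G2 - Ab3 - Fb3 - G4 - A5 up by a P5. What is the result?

Fb3 D3 Eb4 Cb4 D5 E6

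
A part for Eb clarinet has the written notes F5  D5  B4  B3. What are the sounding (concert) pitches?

Ab5 F5 D5 D4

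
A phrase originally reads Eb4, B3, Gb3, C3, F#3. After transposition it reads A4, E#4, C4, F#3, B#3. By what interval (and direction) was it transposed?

up an augmented fourth

Take the first pair: Eb4 → A4. E to A spans 4 letter names, so the interval is some kind of fourth.
Eb4 to A4 is 6 semitones, which makes it an augmented fourth; the second version is higher, so the direction is up.
Checking another pair — F#3 → B#3 — gives the same interval.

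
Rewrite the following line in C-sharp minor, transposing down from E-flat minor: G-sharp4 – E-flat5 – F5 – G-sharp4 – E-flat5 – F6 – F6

E##4 C#5 D#5 E##4 C#5 D#6 D#6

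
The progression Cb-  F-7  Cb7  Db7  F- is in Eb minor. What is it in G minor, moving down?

Eb- A-7 Eb7 F7 A-

Eb minor down to G minor is a minor sixth; each chord root moves by that interval while the quality stays the same.
Cb-: root Cb down a minor sixth → Eb, giving Eb-.
F-7: root F down a minor sixth → A, giving A-7.
Cb7: root Cb down a minor sixth → Eb, giving Eb7.
Db7: root Db down a minor sixth → F, giving F7.
F-: root F down a minor sixth → A, giving A-.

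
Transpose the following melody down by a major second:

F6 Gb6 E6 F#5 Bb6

F6 down a major second is Eb6.
A major second down from Gb6 gives Fb6.
A major second down from E6 gives D6.
F#5 down a major second is E5.
A major second down from Bb6 gives Ab6.

Eb6 Fb6 D6 E5 Ab6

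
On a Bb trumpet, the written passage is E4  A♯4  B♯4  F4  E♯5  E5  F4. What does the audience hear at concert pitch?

D4 G#4 A#4 Eb4 D#5 D5 Eb4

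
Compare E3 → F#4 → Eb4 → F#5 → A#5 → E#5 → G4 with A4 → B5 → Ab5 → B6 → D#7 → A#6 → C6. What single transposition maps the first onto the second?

up a perfect eleventh

From E3 to A4 is 11 letter names — an eleventh of some quality.
E3 to A4 is 17 semitones, which makes it a perfect eleventh; the second version is higher, so the direction is up.
Checking another pair — G4 → C6 — gives the same interval.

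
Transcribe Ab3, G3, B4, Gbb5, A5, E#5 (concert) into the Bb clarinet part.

The Bb clarinet sounds a major second below written, so the written part must be a major second above concert — transpose each note up.
Ab3 becomes Bb3
G3 becomes A3
B4 becomes C#5
Gbb5 becomes Abb5
A5 becomes B5
E#5 becomes F##5

Bb3 A3 C#5 Abb5 B5 F##5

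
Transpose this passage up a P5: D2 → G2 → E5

A2 D3 B5

D2 gives A2
G2 gives D3
E5 gives B5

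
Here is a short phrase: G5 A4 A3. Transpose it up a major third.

A major third up from G5 gives B5.
A major third up from A4 gives C#5.
A major third up from A3 gives C#4.

B5 C#5 C#4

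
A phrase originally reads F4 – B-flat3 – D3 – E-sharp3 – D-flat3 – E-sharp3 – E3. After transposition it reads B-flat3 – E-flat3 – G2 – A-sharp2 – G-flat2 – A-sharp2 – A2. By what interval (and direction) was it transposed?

down a perfect fifth

From F4 to Bb3 is 5 letter names — a fifth of some quality.
Bb3 to F4 is 7 semitones, which makes it a perfect fifth; the second version is lower, so the direction is down.
Checking another pair — E3 → A2 — gives the same interval.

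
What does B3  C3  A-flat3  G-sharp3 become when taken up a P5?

F#4 G3 Eb4 D#4

B3 to F#4
C3 to G3
Ab3 to Eb4
G#3 to D#4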